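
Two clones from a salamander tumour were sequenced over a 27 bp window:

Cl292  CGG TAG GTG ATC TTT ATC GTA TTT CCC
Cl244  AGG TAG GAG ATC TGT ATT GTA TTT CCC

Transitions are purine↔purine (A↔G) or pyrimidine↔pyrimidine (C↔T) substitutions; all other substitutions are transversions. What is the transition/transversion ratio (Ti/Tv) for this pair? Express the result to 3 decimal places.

Mismatches occur at site 1 (C↔A, transversion), site 8 (T↔A, transversion), site 14 (T↔G, transversion), site 18 (C↔T, transition).
Of the 4 differences, 1 transition and 3 transversions, so Ti/Tv = 1/3 = 0.333.

0.333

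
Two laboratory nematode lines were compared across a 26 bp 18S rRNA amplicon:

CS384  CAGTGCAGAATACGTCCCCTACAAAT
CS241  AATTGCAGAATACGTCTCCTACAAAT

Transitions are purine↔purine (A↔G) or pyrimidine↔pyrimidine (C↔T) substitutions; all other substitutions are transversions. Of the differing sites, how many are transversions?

Mismatches occur at site 1 (C/A, transversion), site 3 (G/T, transversion), site 17 (C/T, transition).
Of the 3 differences, 1 transition and 2 transversions, so the answer is 2.

2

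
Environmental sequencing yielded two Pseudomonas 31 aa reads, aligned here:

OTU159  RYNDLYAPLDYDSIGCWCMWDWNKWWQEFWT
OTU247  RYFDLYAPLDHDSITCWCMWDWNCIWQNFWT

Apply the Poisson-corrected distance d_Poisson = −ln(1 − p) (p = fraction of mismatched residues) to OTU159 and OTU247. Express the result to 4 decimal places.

0.2151

Differing sites — 3:N/F; 11:Y/H; 15:G/T; 24:K/C; 25:W/I; 28:E/N.
p = 6/31 = 0.193548.
d = −ln(1 − 0.193548) = −ln(0.806452) = 0.2151.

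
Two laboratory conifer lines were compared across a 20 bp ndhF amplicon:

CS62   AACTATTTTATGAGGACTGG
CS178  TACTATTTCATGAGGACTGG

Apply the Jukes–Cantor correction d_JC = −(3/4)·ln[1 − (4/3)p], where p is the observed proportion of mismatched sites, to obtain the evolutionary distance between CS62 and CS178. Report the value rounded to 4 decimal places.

0.1073

Mismatches occur at site 1 (A→T), site 9 (T→C).
p = 2/20 = 0.100000.
d = −0.75 · ln(1 − (4/3)·0.100000) = −0.75 · ln(0.866667) = −0.75 · (-0.143100) = 0.1073.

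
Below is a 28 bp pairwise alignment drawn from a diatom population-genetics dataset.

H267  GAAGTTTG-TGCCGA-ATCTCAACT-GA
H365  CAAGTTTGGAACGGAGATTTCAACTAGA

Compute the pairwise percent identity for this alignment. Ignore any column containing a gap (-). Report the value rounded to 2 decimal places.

80.00%

Excluding the 3 gap columns leaves 25 comparable sites.
Differing sites — 1:G/C; 10:T/A; 11:G/A; 13:C/G; 19:C/T.
20 of the 25 comparable sites match, so the percent identity is 20/25 × 100 = 80.00%.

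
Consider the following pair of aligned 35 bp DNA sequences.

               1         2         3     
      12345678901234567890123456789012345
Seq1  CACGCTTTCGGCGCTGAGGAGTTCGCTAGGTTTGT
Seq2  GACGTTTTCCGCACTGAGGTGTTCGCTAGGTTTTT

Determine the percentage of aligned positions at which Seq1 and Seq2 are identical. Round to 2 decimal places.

82.86%

Mismatches occur at site 1 (C→G), site 5 (C→T), site 10 (G→C), site 13 (G→A), site 20 (A→T), site 34 (G→T).
29 of the 35 sites match, so the percent identity is 29/35 × 100 = 82.86%.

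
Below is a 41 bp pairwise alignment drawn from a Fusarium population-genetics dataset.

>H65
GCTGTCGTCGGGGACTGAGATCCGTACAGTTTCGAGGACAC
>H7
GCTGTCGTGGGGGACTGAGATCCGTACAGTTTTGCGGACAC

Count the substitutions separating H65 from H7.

Mismatches occur at site 9 (C→G), site 33 (C→T), site 35 (A→C).
That gives 3 mismatches out of 41 aligned sites, so the Hamming distance is 3.

3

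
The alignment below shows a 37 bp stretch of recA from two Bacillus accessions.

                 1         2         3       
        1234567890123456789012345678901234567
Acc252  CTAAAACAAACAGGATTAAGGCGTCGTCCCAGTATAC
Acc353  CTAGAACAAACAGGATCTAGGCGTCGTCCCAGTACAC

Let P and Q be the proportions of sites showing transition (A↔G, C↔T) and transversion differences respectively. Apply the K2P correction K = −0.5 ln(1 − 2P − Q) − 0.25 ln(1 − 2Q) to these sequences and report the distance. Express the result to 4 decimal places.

0.1188

Differing sites — 4:A/G (Ti); 17:T/C (Ti); 18:A/T (Tv); 35:T/C (Ti).
Of the 4 differences, 3 transitions and 1 transversion over 37 sites: P = 3/37 = 0.081081, Q = 1/37 = 0.027027.
d = −0.5·ln(0.810811) − 0.25·ln(0.945946) = −0.5·(-0.209720) − 0.25·(-0.055570) = 0.1188.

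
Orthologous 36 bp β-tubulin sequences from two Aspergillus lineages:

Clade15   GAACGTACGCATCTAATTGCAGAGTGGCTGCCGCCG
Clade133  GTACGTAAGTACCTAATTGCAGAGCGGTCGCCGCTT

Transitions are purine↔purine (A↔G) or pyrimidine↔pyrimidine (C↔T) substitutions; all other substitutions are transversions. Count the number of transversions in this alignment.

3

The sequences differ at positions 2 (A/T, transversion), 8 (C/A, transversion), 10 (C/T, transition), 12 (T/C, transition), 25 (T/C, transition), 28 (C/T, transition), 29 (T/C, transition), 35 (C/T, transition), 36 (G/T, transversion).
Of the 9 differences, 6 transitions and 3 transversions, so the answer is 3.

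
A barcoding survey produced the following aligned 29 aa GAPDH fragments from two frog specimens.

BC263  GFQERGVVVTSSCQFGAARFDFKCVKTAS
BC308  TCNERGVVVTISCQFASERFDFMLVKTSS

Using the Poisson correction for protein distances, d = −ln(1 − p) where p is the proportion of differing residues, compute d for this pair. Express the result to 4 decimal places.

0.4229

Differing sites — 1:G/T; 2:F/C; 3:Q/N; 11:S/I; 16:G/A; 17:A/S; 18:A/E; 23:K/M; 24:C/L; 28:A/S.
p = 10/29 = 0.344828.
d = −ln(1 − 0.344828) = −ln(0.655172) = 0.4229.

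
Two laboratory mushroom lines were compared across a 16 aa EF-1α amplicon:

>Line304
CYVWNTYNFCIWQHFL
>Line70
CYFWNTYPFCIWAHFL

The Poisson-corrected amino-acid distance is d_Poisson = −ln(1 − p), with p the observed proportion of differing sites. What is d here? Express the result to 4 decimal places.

Mismatches occur at site 3 (V/F), site 8 (N/P), site 13 (Q/A).
p = 3/16 = 0.187500.
d = −ln(1 − 0.187500) = −ln(0.812500) = 0.2076.

0.2076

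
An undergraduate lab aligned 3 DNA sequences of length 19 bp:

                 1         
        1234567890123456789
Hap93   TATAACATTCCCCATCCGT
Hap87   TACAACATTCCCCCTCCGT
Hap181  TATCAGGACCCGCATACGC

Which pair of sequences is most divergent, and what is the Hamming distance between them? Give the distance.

10

Pairwise Hamming distances:
  Hap93 vs Hap87: 2
  Hap93 vs Hap181: 8
  Hap87 vs Hap181: 10
The largest is 10, between Hap87 and Hap181.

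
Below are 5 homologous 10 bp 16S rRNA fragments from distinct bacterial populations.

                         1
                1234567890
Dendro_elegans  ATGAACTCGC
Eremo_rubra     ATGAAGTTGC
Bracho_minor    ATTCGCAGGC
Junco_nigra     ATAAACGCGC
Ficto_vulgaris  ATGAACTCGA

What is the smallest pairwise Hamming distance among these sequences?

Pairwise Hamming distances:
  Dendro_elegans vs Eremo_rubra: 2
  Dendro_elegans vs Bracho_minor: 5
  Dendro_elegans vs Junco_nigra: 2
  Dendro_elegans vs Ficto_vulgaris: 1
  Eremo_rubra vs Bracho_minor: 6
  Eremo_rubra vs Junco_nigra: 4
  Eremo_rubra vs Ficto_vulgaris: 3
  Bracho_minor vs Junco_nigra: 5
  Bracho_minor vs Ficto_vulgaris: 6
  Junco_nigra vs Ficto_vulgaris: 3
The smallest is 1, between Dendro_elegans and Ficto_vulgaris.

1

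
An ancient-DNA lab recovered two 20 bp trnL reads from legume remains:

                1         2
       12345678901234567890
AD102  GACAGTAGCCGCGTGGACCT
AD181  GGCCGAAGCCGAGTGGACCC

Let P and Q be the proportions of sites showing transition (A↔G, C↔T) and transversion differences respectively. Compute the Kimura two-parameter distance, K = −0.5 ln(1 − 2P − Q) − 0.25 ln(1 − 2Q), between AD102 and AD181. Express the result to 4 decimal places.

Differing sites — 2:A/G (Ti); 4:A/C (Tv); 6:T/A (Tv); 12:C/A (Tv); 20:T/C (Ti).
Of the 5 differences, 2 transitions and 3 transversions over 20 sites: P = 2/20 = 0.100000, Q = 3/20 = 0.150000.
d = −0.5·ln(0.650000) − 0.25·ln(0.700000) = −0.5·(-0.430783) − 0.25·(-0.356675) = 0.3046.

0.3046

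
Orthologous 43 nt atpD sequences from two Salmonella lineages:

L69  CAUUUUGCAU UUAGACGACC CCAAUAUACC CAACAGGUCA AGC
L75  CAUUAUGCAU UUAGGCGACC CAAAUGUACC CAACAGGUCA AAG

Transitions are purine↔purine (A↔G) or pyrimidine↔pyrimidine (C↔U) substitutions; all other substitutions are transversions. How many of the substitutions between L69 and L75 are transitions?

3

The sequences differ at positions 5 (U/A, transversion), 15 (A/G, transition), 22 (C/A, transversion), 26 (A/G, transition), 42 (G/A, transition), 43 (C/G, transversion).
Of the 6 differences, 3 transitions and 3 transversions, so the answer is 3.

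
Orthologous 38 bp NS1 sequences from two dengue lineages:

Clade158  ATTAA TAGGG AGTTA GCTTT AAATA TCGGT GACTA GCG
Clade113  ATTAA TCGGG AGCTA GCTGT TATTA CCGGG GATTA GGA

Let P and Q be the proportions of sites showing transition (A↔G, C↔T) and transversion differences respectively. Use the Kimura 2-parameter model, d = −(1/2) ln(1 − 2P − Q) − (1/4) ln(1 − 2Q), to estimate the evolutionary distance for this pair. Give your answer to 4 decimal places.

0.3246

Differing sites — 7:A/C (Tv); 13:T/C (Ti); 19:T/G (Tv); 21:A/T (Tv); 23:A/T (Tv); 26:T/C (Ti); 30:T/G (Tv); 33:C/T (Ti); 37:C/G (Tv); 38:G/A (Ti).
Of the 10 differences, 4 transitions and 6 transversions over 38 sites: P = 4/38 = 0.105263, Q = 6/38 = 0.157895.
d = −0.5·ln(0.631579) − 0.25·ln(0.684210) = −0.5·(-0.459532) − 0.25·(-0.379490) = 0.3246.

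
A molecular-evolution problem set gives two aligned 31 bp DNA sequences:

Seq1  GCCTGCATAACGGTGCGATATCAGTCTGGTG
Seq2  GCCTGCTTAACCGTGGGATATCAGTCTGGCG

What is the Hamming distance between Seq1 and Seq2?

4

Mismatches occur at site 7 (A→T), site 12 (G→C), site 16 (C→G), site 30 (T→C).
That gives 4 mismatches out of 31 aligned sites, so the Hamming distance is 4.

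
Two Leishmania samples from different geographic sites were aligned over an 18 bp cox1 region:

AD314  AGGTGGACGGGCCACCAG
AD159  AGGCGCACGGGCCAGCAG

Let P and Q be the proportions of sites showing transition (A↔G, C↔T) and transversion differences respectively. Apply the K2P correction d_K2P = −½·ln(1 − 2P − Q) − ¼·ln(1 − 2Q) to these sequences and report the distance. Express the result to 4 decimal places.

0.1885

Mismatches occur at site 4 (T→C, transition), site 6 (G→C, transversion), site 15 (C→G, transversion).
Of the 3 differences, 1 transition and 2 transversions over 18 sites: P = 1/18 = 0.055556, Q = 2/18 = 0.111111.
d = −0.5·ln(0.777777) − 0.25·ln(0.777778) = −0.5·(-0.251315) − 0.25·(-0.251314) = 0.1885.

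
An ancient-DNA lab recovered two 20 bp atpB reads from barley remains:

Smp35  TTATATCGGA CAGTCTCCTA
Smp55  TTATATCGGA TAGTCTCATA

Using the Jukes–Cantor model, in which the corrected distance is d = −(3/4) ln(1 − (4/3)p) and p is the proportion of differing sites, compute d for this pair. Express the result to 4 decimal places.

0.1073

Differing sites — 11:C/T; 18:C/A.
p = 2/20 = 0.100000.
d = −0.75 · ln(1 − (4/3)·0.100000) = −0.75 · ln(0.866667) = −0.75 · (-0.143100) = 0.1073.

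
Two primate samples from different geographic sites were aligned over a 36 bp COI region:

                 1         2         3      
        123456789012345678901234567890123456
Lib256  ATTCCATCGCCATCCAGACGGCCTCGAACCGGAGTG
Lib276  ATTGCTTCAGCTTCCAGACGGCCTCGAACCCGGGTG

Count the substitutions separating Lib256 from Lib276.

7

Differing sites — 4:C/G; 6:A/T; 9:G/A; 10:C/G; 12:A/T; 31:G/C; 33:A/G.
That gives 7 mismatches out of 36 aligned sites, so the Hamming distance is 7.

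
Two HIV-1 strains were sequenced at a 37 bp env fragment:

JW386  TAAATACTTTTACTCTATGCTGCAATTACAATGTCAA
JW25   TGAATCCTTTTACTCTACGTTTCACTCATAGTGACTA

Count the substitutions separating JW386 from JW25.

11

Differing sites — 2:A/G; 6:A/C; 18:T/C; 20:C/T; 22:G/T; 25:A/C; 27:T/C; 29:C/T; 31:A/G; 34:T/A; 36:A/T.
That gives 11 mismatches out of 37 aligned sites, so the Hamming distance is 11.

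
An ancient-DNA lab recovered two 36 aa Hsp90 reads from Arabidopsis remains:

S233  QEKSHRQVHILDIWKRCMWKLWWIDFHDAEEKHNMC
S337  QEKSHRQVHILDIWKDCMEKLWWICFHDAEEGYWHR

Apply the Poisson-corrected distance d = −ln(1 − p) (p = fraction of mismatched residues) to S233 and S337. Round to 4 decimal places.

0.2513

Differing sites — 16:R/D; 19:W/E; 25:D/C; 32:K/G; 33:H/Y; 34:N/W; 35:M/H; 36:C/R.
p = 8/36 = 0.222222.
d = −ln(1 − 0.222222) = −ln(0.777778) = 0.2513.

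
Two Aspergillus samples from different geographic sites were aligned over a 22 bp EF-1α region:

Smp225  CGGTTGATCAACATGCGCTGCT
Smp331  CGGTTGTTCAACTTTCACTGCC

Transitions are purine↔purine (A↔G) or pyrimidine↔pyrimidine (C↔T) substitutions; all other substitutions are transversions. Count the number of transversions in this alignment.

3

Mismatches occur at site 7 (A↔T, transversion), site 13 (A↔T, transversion), site 15 (G↔T, transversion), site 17 (G↔A, transition), site 22 (T↔C, transition).
Of the 5 differences, 2 transitions and 3 transversions, so the answer is 3.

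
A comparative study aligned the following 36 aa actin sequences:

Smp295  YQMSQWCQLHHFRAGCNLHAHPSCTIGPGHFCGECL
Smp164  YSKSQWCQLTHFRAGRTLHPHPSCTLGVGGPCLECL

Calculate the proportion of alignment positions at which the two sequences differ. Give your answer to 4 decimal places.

The sequences differ at positions 2 (Q/S), 3 (M/K), 10 (H/T), 16 (C/R), 17 (N/T), 20 (A/P), 26 (I/L), 28 (P/V), 30 (H/G), 31 (F/P), 33 (G/L).
There are 11 differences over 36 sites, so p = 11/36 = 0.3056.

0.3056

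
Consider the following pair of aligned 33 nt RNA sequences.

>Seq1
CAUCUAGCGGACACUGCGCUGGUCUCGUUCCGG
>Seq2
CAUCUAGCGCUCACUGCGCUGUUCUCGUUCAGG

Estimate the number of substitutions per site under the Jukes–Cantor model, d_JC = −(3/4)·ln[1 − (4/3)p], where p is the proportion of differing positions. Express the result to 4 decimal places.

0.1322

Differing sites — 10:G/C; 11:A/U; 22:G/U; 31:C/A.
p = 4/33 = 0.121212.
d = −0.75 · ln(1 − (4/3)·0.121212) = −0.75 · ln(0.838384) = −0.75 · (-0.176279) = 0.1322.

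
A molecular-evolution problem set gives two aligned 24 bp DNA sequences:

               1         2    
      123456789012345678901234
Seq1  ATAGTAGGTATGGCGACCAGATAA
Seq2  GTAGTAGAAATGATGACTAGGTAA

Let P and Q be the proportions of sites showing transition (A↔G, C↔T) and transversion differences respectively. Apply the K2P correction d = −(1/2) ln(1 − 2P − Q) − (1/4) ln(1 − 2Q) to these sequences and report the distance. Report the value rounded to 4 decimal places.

0.4118

The sequences differ at positions 1 (A/G, transition), 8 (G/A, transition), 9 (T/A, transversion), 13 (G/A, transition), 14 (C/T, transition), 18 (C/T, transition), 21 (A/G, transition).
Of the 7 differences, 6 transitions and 1 transversion over 24 sites: P = 6/24 = 0.250000, Q = 1/24 = 0.041667.
d = −0.5·ln(0.458333) − 0.25·ln(0.916666) = −0.5·(-0.780159) − 0.25·(-0.087012) = 0.4118.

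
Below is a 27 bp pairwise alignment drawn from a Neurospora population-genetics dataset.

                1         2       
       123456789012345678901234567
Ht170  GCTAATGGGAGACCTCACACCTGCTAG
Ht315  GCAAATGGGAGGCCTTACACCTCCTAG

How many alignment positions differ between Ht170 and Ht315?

Differing sites — 3:T/A; 12:A/G; 16:C/T; 23:G/C.
That gives 4 mismatches out of 27 aligned sites, so the Hamming distance is 4.

4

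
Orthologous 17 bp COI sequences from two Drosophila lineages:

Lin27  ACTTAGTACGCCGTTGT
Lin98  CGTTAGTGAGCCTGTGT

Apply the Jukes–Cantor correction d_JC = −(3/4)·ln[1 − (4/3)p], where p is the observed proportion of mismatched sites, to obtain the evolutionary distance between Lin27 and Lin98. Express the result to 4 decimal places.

0.4770

Differing sites — 1:A/C; 2:C/G; 8:A/G; 9:C/A; 13:G/T; 14:T/G.
p = 6/17 = 0.352941.
d = −0.75 · ln(1 − (4/3)·0.352941) = −0.75 · ln(0.529412) = −0.75 · (-0.635988) = 0.4770.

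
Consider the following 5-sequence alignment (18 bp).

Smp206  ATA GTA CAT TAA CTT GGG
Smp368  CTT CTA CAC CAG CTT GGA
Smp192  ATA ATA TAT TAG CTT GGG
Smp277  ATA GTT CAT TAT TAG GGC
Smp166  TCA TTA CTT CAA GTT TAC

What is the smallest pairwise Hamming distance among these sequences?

Pairwise Hamming distances:
  Smp206 vs Smp368: 7
  Smp206 vs Smp192: 3
  Smp206 vs Smp277: 6
  Smp206 vs Smp166: 9
  Smp368 vs Smp192: 7
  Smp368 vs Smp277: 11
  Smp368 vs Smp166: 11
  Smp192 vs Smp277: 8
  Smp192 vs Smp166: 11
  Smp277 vs Smp166: 12
The smallest is 3, between Smp206 and Smp192.

3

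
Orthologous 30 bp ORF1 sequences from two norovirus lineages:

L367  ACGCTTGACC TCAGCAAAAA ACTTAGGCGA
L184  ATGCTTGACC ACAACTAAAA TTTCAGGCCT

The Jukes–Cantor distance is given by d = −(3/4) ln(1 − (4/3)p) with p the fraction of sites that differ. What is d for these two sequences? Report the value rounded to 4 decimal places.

0.3831

Mismatches occur at site 2 (C→T), site 11 (T→A), site 14 (G→A), site 16 (A→T), site 21 (A→T), site 22 (C→T), site 24 (T→C), site 29 (G→C), site 30 (A→T).
p = 9/30 = 0.300000.
d = −0.75 · ln(1 − (4/3)·0.300000) = −0.75 · ln(0.600000) = −0.75 · (-0.510826) = 0.3831.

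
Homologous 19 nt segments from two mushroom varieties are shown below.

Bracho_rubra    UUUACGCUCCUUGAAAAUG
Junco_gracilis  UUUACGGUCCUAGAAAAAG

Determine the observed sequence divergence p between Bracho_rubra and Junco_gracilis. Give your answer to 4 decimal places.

0.1579

Mismatches occur at site 7 (C↔G), site 12 (U↔A), site 18 (U↔A).
There are 3 differences over 19 sites, so p = 3/19 = 0.1579.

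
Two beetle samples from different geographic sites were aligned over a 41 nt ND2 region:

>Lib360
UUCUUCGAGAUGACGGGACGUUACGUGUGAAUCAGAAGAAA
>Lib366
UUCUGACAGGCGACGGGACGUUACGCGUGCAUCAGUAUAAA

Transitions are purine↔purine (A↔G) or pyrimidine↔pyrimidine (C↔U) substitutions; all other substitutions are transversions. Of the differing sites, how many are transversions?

6

Differing sites — 5:U/G (Tv); 6:C/A (Tv); 7:G/C (Tv); 10:A/G (Ti); 11:U/C (Ti); 26:U/C (Ti); 30:A/C (Tv); 36:A/U (Tv); 38:G/U (Tv).
Of the 9 differences, 3 transitions and 6 transversions, so the answer is 6.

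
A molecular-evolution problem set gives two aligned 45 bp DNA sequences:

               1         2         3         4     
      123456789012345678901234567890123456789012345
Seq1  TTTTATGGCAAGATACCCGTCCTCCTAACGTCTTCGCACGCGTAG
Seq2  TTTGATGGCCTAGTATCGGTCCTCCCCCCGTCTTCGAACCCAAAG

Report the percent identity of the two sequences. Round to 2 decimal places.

68.89%

Mismatches occur at site 4 (T→G), site 10 (A→C), site 11 (A→T), site 12 (G→A), site 13 (A→G), site 16 (C→T), site 18 (C→G), site 26 (T→C), site 27 (A→C), site 28 (A→C), site 37 (C→A), site 40 (G→C), site 42 (G→A), site 43 (T→A).
31 of the 45 sites match, so the percent identity is 31/45 × 100 = 68.89%.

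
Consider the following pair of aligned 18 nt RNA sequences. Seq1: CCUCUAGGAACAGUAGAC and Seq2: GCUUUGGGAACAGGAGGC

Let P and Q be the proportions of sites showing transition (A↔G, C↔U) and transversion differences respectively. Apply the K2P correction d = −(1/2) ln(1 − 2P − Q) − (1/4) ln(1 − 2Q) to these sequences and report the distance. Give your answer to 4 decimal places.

The sequences differ at positions 1 (C/G, transversion), 4 (C/U, transition), 6 (A/G, transition), 14 (U/G, transversion), 17 (A/G, transition).
Of the 5 differences, 3 transitions and 2 transversions over 18 sites: P = 3/18 = 0.166667, Q = 2/18 = 0.111111.
d = −0.5·ln(0.555555) − 0.25·ln(0.777778) = −0.5·(-0.587788) − 0.25·(-0.251314) = 0.3567.

0.3567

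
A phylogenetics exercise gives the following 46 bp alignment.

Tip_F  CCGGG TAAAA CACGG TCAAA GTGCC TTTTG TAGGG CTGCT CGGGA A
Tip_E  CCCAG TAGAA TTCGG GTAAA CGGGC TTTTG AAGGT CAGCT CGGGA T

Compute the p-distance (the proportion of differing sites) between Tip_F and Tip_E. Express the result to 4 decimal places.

Differing sites — 3:G/C; 4:G/A; 8:A/G; 11:C/T; 12:A/T; 16:T/G; 17:C/T; 21:G/C; 22:T/G; 24:C/G; 31:T/A; 35:G/T; 37:T/A; 46:A/T.
There are 14 differences over 46 sites, so p = 14/46 = 0.3043.

0.3043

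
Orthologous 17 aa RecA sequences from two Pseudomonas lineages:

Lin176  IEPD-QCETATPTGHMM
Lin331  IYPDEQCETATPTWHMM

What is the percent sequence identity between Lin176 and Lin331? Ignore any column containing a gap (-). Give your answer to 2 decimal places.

87.50%

Excluding the 1 gap column leaves 16 comparable sites.
Mismatches occur at site 2 (E/Y), site 14 (G/W).
14 of the 16 comparable sites match, so the percent identity is 14/16 × 100 = 87.50%.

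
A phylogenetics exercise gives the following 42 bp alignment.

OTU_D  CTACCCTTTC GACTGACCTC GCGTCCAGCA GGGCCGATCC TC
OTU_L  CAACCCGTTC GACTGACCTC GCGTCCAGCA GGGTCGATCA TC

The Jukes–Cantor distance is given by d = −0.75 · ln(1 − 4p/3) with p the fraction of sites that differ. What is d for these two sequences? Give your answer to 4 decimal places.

0.1019

The sequences differ at positions 2 (T/A), 7 (T/G), 34 (C/T), 40 (C/A).
p = 4/42 = 0.095238.
d = −0.75 · ln(1 − (4/3)·0.095238) = −0.75 · ln(0.873016) = −0.75 · (-0.135801) = 0.1019.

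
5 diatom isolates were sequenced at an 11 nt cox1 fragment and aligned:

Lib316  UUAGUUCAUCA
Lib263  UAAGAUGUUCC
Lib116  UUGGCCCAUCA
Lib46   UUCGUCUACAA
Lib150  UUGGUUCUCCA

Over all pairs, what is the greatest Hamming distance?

9

Pairwise Hamming distances:
  Lib316 vs Lib263: 5
  Lib316 vs Lib116: 3
  Lib316 vs Lib46: 5
  Lib316 vs Lib150: 3
  Lib263 vs Lib116: 7
  Lib263 vs Lib46: 9
  Lib263 vs Lib150: 6
  Lib116 vs Lib46: 5
  Lib116 vs Lib150: 4
  Lib46 vs Lib150: 5
The largest is 9, between Lib263 and Lib46.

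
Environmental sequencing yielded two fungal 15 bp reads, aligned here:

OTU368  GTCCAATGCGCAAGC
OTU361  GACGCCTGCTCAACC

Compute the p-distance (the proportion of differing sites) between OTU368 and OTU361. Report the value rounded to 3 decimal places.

0.400

Differing sites — 2:T/A; 4:C/G; 5:A/C; 6:A/C; 10:G/T; 14:G/C.
There are 6 differences over 15 sites, so p = 6/15 = 0.400.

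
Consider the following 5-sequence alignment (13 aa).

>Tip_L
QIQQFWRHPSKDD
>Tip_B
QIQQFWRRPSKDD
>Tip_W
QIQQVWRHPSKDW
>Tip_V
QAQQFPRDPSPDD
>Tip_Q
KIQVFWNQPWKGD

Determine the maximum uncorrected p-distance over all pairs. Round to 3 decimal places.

0.692

Pairwise Hamming distances:
  Tip_L vs Tip_B: 1
  Tip_L vs Tip_W: 2
  Tip_L vs Tip_V: 4
  Tip_L vs Tip_Q: 6
  Tip_B vs Tip_W: 3
  Tip_B vs Tip_V: 4
  Tip_B vs Tip_Q: 6
  Tip_W vs Tip_V: 6
  Tip_W vs Tip_Q: 8
  Tip_V vs Tip_Q: 9
The largest is 9 mismatches, between Tip_V and Tip_Q; p = 9/13 = 0.692.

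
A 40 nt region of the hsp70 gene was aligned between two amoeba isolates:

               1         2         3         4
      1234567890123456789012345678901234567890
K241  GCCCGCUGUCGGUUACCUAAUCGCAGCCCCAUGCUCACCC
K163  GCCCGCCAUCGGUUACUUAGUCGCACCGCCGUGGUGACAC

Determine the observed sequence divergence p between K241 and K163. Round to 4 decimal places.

Mismatches occur at site 7 (U/C), site 8 (G/A), site 17 (C/U), site 20 (A/G), site 26 (G/C), site 28 (C/G), site 31 (A/G), site 34 (C/G), site 36 (C/G), site 39 (C/A).
There are 10 differences over 40 sites, so p = 10/40 = 0.2500.

0.2500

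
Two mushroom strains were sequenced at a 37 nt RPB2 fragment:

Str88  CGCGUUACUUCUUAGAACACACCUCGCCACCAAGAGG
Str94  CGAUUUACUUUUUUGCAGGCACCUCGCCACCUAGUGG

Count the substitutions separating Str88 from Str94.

Differing sites — 3:C/A; 4:G/U; 11:C/U; 14:A/U; 16:A/C; 18:C/G; 19:A/G; 32:A/U; 35:A/U.
That gives 9 mismatches out of 37 aligned sites, so the Hamming distance is 9.

9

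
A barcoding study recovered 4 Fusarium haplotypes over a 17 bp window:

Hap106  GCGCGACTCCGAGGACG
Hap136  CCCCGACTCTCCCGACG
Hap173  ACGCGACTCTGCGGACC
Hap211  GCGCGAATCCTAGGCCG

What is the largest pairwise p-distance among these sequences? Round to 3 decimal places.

0.471

Pairwise Hamming distances:
  Hap106 vs Hap136: 6
  Hap106 vs Hap173: 4
  Hap106 vs Hap211: 3
  Hap136 vs Hap173: 5
  Hap136 vs Hap211: 8
  Hap173 vs Hap211: 7
The largest is 8 mismatches, between Hap136 and Hap211; p = 8/17 = 0.471.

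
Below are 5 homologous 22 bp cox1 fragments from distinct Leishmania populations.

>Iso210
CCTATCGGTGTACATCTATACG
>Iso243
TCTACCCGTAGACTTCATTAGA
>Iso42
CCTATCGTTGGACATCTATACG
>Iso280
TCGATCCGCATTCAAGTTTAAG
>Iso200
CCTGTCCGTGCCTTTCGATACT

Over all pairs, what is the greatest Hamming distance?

15

Pairwise Hamming distances:
  Iso210 vs Iso243: 10
  Iso210 vs Iso42: 2
  Iso210 vs Iso280: 10
  Iso210 vs Iso200: 8
  Iso243 vs Iso42: 10
  Iso243 vs Iso280: 11
  Iso243 vs Iso200: 11
  Iso42 vs Iso280: 12
  Iso42 vs Iso200: 9
  Iso280 vs Iso200: 15
The largest is 15, between Iso280 and Iso200.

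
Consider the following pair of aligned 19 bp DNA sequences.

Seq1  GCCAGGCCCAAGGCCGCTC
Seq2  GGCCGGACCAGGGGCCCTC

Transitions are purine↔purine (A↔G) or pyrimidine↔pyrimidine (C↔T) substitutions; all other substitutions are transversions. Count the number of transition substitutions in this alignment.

1

Mismatches occur at site 2 (C/G, transversion), site 4 (A/C, transversion), site 7 (C/A, transversion), site 11 (A/G, transition), site 14 (C/G, transversion), site 16 (G/C, transversion).
Of the 6 differences, 1 transition and 5 transversions, so the answer is 1.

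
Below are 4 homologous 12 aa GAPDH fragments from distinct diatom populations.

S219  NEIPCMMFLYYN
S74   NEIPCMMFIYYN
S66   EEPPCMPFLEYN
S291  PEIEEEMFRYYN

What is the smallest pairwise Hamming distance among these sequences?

1

Pairwise Hamming distances:
  S219 vs S74: 1
  S219 vs S66: 4
  S219 vs S291: 5
  S74 vs S66: 5
  S74 vs S291: 5
  S66 vs S291: 8
The smallest is 1, between S219 and S74.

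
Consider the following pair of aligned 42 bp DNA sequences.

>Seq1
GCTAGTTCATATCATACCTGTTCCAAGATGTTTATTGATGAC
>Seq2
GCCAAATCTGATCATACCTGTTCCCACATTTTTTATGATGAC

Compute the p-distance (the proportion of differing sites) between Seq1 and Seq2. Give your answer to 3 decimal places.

0.238

Differing sites — 3:T/C; 5:G/A; 6:T/A; 9:A/T; 10:T/G; 25:A/C; 27:G/C; 30:G/T; 34:A/T; 35:T/A.
There are 10 differences over 42 sites, so p = 10/42 = 0.238.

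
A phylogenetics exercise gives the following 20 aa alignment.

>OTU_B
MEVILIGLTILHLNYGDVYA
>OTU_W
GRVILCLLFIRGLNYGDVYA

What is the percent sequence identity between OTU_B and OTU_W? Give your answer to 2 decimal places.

65.00%

Mismatches occur at site 1 (M/G), site 2 (E/R), site 6 (I/C), site 7 (G/L), site 9 (T/F), site 11 (L/R), site 12 (H/G).
13 of the 20 sites match, so the percent identity is 13/20 × 100 = 65.00%.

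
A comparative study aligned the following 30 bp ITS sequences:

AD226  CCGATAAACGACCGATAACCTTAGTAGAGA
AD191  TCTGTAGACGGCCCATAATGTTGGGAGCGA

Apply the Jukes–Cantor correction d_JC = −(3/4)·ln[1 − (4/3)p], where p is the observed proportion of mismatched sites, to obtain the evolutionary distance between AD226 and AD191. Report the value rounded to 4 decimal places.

Mismatches occur at site 1 (C↔T), site 3 (G↔T), site 4 (A↔G), site 7 (A↔G), site 11 (A↔G), site 14 (G↔C), site 19 (C↔T), site 20 (C↔G), site 23 (A↔G), site 25 (T↔G), site 28 (A↔C).
p = 11/30 = 0.366667.
d = −0.75 · ln(1 − (4/3)·0.366667) = −0.75 · ln(0.511111) = −0.75 · (-0.671168) = 0.5034.

0.5034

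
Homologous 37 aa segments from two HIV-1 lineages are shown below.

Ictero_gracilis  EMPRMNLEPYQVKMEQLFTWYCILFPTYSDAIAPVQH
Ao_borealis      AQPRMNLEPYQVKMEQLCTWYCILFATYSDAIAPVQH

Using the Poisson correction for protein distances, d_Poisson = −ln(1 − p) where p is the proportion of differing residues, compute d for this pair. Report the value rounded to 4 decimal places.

0.1144

The sequences differ at positions 1 (E/A), 2 (M/Q), 18 (F/C), 26 (P/A).
p = 4/37 = 0.108108.
d = −ln(1 − 0.108108) = −ln(0.891892) = 0.1144.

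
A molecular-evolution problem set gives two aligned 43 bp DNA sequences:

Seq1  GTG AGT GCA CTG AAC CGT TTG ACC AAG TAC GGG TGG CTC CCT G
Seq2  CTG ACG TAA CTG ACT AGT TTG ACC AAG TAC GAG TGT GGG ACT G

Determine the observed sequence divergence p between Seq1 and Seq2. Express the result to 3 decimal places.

Differing sites — 1:G/C; 5:G/C; 6:T/G; 7:G/T; 8:C/A; 14:A/C; 15:C/T; 16:C/A; 32:G/A; 36:G/T; 37:C/G; 38:T/G; 39:C/G; 40:C/A.
There are 14 differences over 43 sites, so p = 14/43 = 0.326.

0.326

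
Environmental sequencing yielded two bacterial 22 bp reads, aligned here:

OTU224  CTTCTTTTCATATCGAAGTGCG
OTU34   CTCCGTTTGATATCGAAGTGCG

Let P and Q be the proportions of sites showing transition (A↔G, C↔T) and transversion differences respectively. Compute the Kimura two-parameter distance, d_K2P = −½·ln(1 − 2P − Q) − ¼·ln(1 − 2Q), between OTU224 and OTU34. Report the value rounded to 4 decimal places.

The sequences differ at positions 3 (T/C, transition), 5 (T/G, transversion), 9 (C/G, transversion).
Of the 3 differences, 1 transition and 2 transversions over 22 sites: P = 1/22 = 0.045455, Q = 2/22 = 0.090909.
d = −0.5·ln(0.818181) − 0.25·ln(0.818182) = −0.5·(-0.200672) − 0.25·(-0.200670) = 0.1505.

0.1505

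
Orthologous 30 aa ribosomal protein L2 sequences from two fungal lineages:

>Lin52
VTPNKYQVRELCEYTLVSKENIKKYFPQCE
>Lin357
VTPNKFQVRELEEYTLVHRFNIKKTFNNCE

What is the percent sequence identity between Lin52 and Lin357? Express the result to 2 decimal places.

Differing sites — 6:Y/F; 12:C/E; 18:S/H; 19:K/R; 20:E/F; 25:Y/T; 27:P/N; 28:Q/N.
22 of the 30 sites match, so the percent identity is 22/30 × 100 = 73.33%.

73.33%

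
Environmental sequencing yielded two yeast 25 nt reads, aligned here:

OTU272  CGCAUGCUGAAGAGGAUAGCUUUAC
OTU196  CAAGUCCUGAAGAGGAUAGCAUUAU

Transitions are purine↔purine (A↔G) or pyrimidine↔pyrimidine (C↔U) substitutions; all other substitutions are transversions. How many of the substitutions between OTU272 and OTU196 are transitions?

3

Mismatches occur at site 2 (G↔A, transition), site 3 (C↔A, transversion), site 4 (A↔G, transition), site 6 (G↔C, transversion), site 21 (U↔A, transversion), site 25 (C↔U, transition).
Of the 6 differences, 3 transitions and 3 transversions, so the answer is 3.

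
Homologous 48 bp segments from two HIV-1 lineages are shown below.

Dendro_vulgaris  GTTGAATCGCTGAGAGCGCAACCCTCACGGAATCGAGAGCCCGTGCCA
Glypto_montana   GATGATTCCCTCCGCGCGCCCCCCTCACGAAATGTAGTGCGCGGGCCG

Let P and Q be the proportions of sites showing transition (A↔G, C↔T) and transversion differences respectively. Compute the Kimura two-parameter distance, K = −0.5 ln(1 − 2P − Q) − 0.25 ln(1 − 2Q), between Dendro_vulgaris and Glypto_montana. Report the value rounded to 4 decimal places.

Differing sites — 2:T/A (Tv); 6:A/T (Tv); 9:G/C (Tv); 12:G/C (Tv); 13:A/C (Tv); 15:A/C (Tv); 20:A/C (Tv); 21:A/C (Tv); 30:G/A (Ti); 34:C/G (Tv); 35:G/T (Tv); 38:A/T (Tv); 41:C/G (Tv); 44:T/G (Tv); 48:A/G (Ti).
Of the 15 differences, 2 transitions and 13 transversions over 48 sites: P = 2/48 = 0.041667, Q = 13/48 = 0.270833.
d = −0.5·ln(0.645833) − 0.25·ln(0.458334) = −0.5·(-0.437214) − 0.25·(-0.780157) = 0.4136.

0.4136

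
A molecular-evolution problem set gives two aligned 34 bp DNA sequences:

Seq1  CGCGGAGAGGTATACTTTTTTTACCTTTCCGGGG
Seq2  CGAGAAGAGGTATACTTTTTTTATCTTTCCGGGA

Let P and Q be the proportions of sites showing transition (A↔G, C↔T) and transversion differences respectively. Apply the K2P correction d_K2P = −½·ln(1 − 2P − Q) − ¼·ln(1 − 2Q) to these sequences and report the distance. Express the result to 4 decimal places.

The sequences differ at positions 3 (C/A, transversion), 5 (G/A, transition), 24 (C/T, transition), 34 (G/A, transition).
Of the 4 differences, 3 transitions and 1 transversion over 34 sites: P = 3/34 = 0.088235, Q = 1/34 = 0.029412.
d = −0.5·ln(0.794118) − 0.25·ln(0.941176) = −0.5·(-0.230523) − 0.25·(-0.060625) = 0.1304.

0.1304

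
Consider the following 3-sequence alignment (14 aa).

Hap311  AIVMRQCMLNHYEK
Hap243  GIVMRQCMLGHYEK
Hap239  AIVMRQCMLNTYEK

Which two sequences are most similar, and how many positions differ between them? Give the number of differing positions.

1

Pairwise Hamming distances:
  Hap311 vs Hap243: 2
  Hap311 vs Hap239: 1
  Hap243 vs Hap239: 3
The smallest is 1, between Hap311 and Hap239.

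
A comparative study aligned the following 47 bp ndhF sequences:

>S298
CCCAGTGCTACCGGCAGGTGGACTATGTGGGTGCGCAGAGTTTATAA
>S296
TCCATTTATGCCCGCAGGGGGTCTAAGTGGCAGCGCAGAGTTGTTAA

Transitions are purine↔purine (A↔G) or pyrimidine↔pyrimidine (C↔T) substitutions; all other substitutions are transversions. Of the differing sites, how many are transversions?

The sequences differ at positions 1 (C/T, transition), 5 (G/T, transversion), 7 (G/T, transversion), 8 (C/A, transversion), 10 (A/G, transition), 13 (G/C, transversion), 19 (T/G, transversion), 22 (A/T, transversion), 26 (T/A, transversion), 31 (G/C, transversion), 32 (T/A, transversion), 43 (T/G, transversion), 44 (A/T, transversion).
Of the 13 differences, 2 transitions and 11 transversions, so the answer is 11.

11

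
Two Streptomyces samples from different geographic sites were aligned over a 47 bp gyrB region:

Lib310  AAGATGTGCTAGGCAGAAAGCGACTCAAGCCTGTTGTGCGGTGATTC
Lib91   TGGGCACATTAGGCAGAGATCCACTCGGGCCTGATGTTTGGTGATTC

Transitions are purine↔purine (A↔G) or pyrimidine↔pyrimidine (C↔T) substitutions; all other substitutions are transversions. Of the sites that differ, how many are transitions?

The sequences differ at positions 1 (A/T, transversion), 2 (A/G, transition), 4 (A/G, transition), 5 (T/C, transition), 6 (G/A, transition), 7 (T/C, transition), 8 (G/A, transition), 9 (C/T, transition), 18 (A/G, transition), 20 (G/T, transversion), 22 (G/C, transversion), 27 (A/G, transition), 28 (A/G, transition), 34 (T/A, transversion), 38 (G/T, transversion), 39 (C/T, transition).
Of the 16 differences, 11 transitions and 5 transversions, so the answer is 11.

11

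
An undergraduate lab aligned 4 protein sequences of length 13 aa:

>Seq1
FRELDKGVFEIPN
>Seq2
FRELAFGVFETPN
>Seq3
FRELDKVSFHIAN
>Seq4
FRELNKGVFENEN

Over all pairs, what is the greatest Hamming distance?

Pairwise Hamming distances:
  Seq1 vs Seq2: 3
  Seq1 vs Seq3: 4
  Seq1 vs Seq4: 3
  Seq2 vs Seq3: 7
  Seq2 vs Seq4: 4
  Seq3 vs Seq4: 6
The largest is 7, between Seq2 and Seq3.

7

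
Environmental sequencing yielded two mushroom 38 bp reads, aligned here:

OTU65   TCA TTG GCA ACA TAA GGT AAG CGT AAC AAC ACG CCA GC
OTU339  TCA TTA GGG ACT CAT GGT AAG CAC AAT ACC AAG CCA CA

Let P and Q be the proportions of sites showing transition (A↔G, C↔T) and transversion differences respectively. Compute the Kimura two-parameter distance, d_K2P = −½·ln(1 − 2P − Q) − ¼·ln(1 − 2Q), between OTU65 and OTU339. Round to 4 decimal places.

0.4615

Differing sites — 6:G/A (Ti); 8:C/G (Tv); 9:A/G (Ti); 12:A/T (Tv); 13:T/C (Ti); 15:A/T (Tv); 23:G/A (Ti); 24:T/C (Ti); 27:C/T (Ti); 29:A/C (Tv); 32:C/A (Tv); 37:G/C (Tv); 38:C/A (Tv).
Of the 13 differences, 6 transitions and 7 transversions over 38 sites: P = 6/38 = 0.157895, Q = 7/38 = 0.184211.
d = −0.5·ln(0.499999) − 0.25·ln(0.631578) = −0.5·(-0.693149) − 0.25·(-0.459534) = 0.4615.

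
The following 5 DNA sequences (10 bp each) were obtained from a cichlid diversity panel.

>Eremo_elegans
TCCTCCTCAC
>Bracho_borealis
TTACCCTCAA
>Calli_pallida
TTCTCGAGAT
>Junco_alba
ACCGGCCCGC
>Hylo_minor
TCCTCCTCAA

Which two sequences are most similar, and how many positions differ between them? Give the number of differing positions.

Pairwise Hamming distances:
  Eremo_elegans vs Bracho_borealis: 4
  Eremo_elegans vs Calli_pallida: 5
  Eremo_elegans vs Junco_alba: 5
  Eremo_elegans vs Hylo_minor: 1
  Bracho_borealis vs Calli_pallida: 6
  Bracho_borealis vs Junco_alba: 8
  Bracho_borealis vs Hylo_minor: 3
  Calli_pallida vs Junco_alba: 9
  Calli_pallida vs Hylo_minor: 5
  Junco_alba vs Hylo_minor: 6
The smallest is 1, between Eremo_elegans and Hylo_minor.

1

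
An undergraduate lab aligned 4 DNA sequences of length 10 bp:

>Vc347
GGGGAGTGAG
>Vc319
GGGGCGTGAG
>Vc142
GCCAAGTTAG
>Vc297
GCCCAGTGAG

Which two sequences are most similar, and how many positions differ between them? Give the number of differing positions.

Pairwise Hamming distances:
  Vc347 vs Vc319: 1
  Vc347 vs Vc142: 4
  Vc347 vs Vc297: 3
  Vc319 vs Vc142: 5
  Vc319 vs Vc297: 4
  Vc142 vs Vc297: 2
The smallest is 1, between Vc347 and Vc319.

1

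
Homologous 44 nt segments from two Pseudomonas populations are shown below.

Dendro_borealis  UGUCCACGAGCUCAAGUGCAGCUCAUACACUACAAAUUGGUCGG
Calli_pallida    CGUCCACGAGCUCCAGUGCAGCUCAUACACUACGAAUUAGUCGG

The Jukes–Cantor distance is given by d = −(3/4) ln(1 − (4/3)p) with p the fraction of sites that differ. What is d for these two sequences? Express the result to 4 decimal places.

0.0969

Mismatches occur at site 1 (U→C), site 14 (A→C), site 34 (A→G), site 39 (G→A).
p = 4/44 = 0.090909.
d = −0.75 · ln(1 − (4/3)·0.090909) = −0.75 · ln(0.878788) = −0.75 · (-0.129212) = 0.0969.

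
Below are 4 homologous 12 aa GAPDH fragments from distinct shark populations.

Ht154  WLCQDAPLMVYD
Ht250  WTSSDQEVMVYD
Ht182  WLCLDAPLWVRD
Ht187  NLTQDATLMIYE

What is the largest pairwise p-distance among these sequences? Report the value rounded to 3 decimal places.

0.750

Pairwise Hamming distances:
  Ht154 vs Ht250: 6
  Ht154 vs Ht182: 3
  Ht154 vs Ht187: 5
  Ht250 vs Ht182: 8
  Ht250 vs Ht187: 9
  Ht182 vs Ht187: 8
The largest is 9 mismatches, between Ht250 and Ht187; p = 9/12 = 0.750.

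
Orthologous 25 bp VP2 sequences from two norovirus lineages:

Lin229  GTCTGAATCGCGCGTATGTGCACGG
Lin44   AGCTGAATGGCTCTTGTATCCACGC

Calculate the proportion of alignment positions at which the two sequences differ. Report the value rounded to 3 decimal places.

The sequences differ at positions 1 (G/A), 2 (T/G), 9 (C/G), 12 (G/T), 14 (G/T), 16 (A/G), 18 (G/A), 20 (G/C), 25 (G/C).
There are 9 differences over 25 sites, so p = 9/25 = 0.360.

0.360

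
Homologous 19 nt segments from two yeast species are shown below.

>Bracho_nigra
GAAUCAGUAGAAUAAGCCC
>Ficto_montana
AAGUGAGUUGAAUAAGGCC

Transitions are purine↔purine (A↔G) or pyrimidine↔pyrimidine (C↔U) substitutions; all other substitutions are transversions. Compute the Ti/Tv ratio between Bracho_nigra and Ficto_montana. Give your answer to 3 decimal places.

Mismatches occur at site 1 (G↔A, transition), site 3 (A↔G, transition), site 5 (C↔G, transversion), site 9 (A↔U, transversion), site 17 (C↔G, transversion).
Of the 5 differences, 2 transitions and 3 transversions, so Ti/Tv = 2/3 = 0.667.

0.667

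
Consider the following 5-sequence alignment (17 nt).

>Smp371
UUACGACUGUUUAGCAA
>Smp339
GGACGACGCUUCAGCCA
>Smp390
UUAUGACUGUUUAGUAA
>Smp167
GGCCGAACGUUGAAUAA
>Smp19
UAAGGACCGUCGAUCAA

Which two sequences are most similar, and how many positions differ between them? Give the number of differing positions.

Pairwise Hamming distances:
  Smp371 vs Smp339: 6
  Smp371 vs Smp390: 2
  Smp371 vs Smp167: 8
  Smp371 vs Smp19: 6
  Smp339 vs Smp390: 8
  Smp339 vs Smp167: 8
  Smp339 vs Smp19: 9
  Smp390 vs Smp167: 8
  Smp390 vs Smp19: 7
  Smp167 vs Smp19: 8
The smallest is 2, between Smp371 and Smp390.

2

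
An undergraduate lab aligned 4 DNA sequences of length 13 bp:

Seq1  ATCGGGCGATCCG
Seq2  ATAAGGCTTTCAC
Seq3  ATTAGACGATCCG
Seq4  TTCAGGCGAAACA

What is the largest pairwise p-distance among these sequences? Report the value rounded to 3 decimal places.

Pairwise Hamming distances:
  Seq1 vs Seq2: 6
  Seq1 vs Seq3: 3
  Seq1 vs Seq4: 5
  Seq2 vs Seq3: 6
  Seq2 vs Seq4: 8
  Seq3 vs Seq4: 6
The largest is 8 mismatches, between Seq2 and Seq4; p = 8/13 = 0.615.

0.615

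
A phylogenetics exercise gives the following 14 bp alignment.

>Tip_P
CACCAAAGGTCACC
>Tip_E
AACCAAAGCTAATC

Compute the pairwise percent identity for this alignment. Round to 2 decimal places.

71.43%

The sequences differ at positions 1 (C/A), 9 (G/C), 11 (C/A), 13 (C/T).
10 of the 14 sites match, so the percent identity is 10/14 × 100 = 71.43%.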